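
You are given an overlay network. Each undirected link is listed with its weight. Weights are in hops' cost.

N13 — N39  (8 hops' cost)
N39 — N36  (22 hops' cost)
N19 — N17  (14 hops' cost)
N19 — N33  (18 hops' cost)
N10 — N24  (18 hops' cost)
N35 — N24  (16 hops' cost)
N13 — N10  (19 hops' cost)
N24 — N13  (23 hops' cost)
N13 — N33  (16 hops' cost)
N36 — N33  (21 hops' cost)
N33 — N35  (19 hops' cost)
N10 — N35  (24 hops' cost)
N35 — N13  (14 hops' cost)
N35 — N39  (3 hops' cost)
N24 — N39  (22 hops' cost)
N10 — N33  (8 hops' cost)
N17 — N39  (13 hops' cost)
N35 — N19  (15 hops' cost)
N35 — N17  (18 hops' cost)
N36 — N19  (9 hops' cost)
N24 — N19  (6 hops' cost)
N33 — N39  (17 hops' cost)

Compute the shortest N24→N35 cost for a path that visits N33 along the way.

43 hops' cost

Best N24 to N33: N24 → N19 → N33 costing 24
Best N33 to N35: N33 → N35 costing 19
Total via N33: 24 + 19 = 43 hops' cost.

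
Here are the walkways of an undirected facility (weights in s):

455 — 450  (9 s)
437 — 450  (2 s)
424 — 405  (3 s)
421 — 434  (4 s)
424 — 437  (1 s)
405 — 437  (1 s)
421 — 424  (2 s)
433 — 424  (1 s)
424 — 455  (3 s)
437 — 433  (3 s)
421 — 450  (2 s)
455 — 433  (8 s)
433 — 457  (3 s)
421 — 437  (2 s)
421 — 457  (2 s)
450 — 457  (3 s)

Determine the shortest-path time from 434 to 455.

9 s

Shortest distances from 434:
434: 0
421: 4  (via 434)
437: 6  (via 421)
424: 6  (via 421)
457: 6  (via 421)
450: 6  (via 421)
405: 7  (via 437)
433: 7  (via 424)
455: 9  (via 424)
Shortest route: 434 → 421 → 424 → 455 = 9 s.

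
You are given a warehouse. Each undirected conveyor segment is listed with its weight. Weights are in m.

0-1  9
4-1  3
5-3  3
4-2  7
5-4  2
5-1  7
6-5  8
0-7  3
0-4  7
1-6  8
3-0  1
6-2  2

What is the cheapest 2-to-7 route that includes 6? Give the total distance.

17 m

Shortest 2→6: 2 → 6 = 2
Shortest 6→7: 6 → 5 → 3 → 0 → 7 = 15
Total via 6: 2 + 15 = 17 m.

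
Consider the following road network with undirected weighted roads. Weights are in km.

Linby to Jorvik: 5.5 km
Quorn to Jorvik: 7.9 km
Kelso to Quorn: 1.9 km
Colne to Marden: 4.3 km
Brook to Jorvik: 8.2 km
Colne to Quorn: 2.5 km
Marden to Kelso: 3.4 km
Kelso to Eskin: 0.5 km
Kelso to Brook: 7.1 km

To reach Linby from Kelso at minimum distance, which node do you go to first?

Quorn

Enumerating some paths:
Kelso → Quorn → Jorvik → Linby: 1.9+7.9+5.5 = 15.3
Kelso → Brook → Jorvik → Linby: 7.1+8.2+5.5 = 20.8
Cheapest is Kelso → Quorn → Jorvik → Linby at 15.3 km.
So from Kelso the first move is to Quorn.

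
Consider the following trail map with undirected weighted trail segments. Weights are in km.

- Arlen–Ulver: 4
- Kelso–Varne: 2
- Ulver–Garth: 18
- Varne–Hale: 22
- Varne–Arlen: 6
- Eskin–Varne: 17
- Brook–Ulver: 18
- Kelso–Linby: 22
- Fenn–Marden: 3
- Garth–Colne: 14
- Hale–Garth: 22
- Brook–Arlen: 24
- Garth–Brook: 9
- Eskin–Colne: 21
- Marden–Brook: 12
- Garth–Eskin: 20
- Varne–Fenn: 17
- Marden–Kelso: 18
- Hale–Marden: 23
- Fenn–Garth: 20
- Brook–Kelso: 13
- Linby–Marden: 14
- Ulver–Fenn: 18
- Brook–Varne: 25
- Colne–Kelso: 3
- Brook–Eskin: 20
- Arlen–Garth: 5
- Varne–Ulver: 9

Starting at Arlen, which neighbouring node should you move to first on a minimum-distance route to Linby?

Enumerating some paths:
Arlen - Ulver - Varne - Kelso - Linby: 4+9+2+22 = 37
Arlen - Varne - Kelso - Linby: 6+2+22 = 30
Arlen - Ulver - Fenn - Marden - Linby: 4+18+3+14 = 39
Cheapest is Arlen - Varne - Kelso - Linby at 30 km.
So from Arlen the first move is to Varne.

Varne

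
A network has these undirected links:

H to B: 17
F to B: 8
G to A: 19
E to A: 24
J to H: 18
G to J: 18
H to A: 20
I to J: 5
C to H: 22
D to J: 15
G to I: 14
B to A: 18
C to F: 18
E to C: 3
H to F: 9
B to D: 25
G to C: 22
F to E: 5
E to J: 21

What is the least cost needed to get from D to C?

Shortest distances from D:
D: 0
J: 15  (via D)
I: 20  (via J)
B: 25  (via D)
F: 33  (via B)
G: 33  (via J)
H: 33  (via J)
E: 36  (via J)
C: 39  (via E)
Shortest route: D–J–E–C = 39.

39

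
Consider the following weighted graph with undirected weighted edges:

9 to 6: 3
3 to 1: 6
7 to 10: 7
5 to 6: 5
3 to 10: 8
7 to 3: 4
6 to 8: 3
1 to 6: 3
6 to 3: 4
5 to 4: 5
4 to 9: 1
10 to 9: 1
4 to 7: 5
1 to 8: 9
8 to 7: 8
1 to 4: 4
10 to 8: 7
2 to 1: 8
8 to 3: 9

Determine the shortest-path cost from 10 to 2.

Shortest distances from 10:
10: 0
9: 1  (via 10)
4: 2  (via 9)
6: 4  (via 9)
1: 6  (via 4)
5: 7  (via 4)
7: 7  (via 10)
8: 7  (via 10)
3: 8  (via 10)
2: 14  (via 1)
Shortest route: 10 → 9 → 4 → 1 → 2 = 14.

14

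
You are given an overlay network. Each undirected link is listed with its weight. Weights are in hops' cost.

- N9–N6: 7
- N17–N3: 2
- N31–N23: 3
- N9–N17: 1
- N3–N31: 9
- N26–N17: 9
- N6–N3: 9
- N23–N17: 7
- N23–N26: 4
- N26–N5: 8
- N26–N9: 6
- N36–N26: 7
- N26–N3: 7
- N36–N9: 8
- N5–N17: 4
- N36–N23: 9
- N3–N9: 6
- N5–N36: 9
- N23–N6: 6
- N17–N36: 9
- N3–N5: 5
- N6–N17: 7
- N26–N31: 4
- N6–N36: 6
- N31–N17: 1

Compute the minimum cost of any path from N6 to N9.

7 hops' cost

Shortest distances from N6:
N6: 0
N23: 6  (via N6)
N36: 6  (via N6)
N9: 7  (via N6)
Shortest route: N6 → N9 = 7 hops' cost.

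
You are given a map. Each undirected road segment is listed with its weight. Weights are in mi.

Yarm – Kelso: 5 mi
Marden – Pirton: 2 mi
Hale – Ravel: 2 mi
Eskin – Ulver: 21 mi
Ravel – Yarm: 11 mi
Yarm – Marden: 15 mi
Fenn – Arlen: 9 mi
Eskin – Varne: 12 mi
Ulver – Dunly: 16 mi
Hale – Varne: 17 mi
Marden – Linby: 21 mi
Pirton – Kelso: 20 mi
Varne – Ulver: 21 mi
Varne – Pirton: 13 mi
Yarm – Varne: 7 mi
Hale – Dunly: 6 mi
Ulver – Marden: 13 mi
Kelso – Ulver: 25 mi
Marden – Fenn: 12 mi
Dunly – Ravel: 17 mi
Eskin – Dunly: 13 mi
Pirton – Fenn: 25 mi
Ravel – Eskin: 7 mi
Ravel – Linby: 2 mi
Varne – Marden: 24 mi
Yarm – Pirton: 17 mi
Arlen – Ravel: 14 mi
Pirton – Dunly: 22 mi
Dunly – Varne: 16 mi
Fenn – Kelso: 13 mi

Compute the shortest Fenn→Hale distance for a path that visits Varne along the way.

42 mi

Best Fenn to Varne: Fenn → Kelso → Yarm → Varne costing 25
Shortest Varne→Hale: Varne → Hale = 17
Total via Varne: 25 + 17 = 42 mi.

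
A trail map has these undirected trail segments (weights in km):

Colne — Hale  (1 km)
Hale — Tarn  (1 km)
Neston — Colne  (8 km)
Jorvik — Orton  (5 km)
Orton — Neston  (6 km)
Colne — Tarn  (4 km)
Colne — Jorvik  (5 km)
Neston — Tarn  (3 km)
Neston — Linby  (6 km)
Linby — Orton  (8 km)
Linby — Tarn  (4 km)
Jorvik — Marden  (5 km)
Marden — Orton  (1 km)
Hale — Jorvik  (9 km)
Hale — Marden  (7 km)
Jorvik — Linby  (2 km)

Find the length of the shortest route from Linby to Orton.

Enumerating some paths:
Linby - Jorvik - Marden - Orton: 2+5+1 = 8
Linby - Orton: 8 = 8
Linby - Jorvik - Orton: 2+5 = 7
Linby - Neston - Orton: 6+6 = 12
The minimum is 7 km via Linby - Jorvik - Orton.

7 km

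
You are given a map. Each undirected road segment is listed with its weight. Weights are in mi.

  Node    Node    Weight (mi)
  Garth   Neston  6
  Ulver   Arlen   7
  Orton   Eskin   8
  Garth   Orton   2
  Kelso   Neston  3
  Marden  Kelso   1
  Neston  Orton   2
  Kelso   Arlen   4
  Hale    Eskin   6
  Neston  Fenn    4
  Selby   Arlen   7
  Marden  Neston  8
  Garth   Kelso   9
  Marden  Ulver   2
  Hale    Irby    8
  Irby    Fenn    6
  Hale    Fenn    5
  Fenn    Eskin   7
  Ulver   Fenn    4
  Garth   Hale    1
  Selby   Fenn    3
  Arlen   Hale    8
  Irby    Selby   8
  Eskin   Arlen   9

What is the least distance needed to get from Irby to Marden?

Enumerating some paths:
Irby–Hale–Garth–Orton–Neston–Kelso–Marden: 8+1+2+2+3+1 = 17
Irby–Fenn–Ulver–Marden: 6+4+2 = 12
Irby–Fenn–Neston–Kelso–Marden: 6+4+3+1 = 14
The minimum is 12 mi via Irby–Fenn–Ulver–Marden.

12 mi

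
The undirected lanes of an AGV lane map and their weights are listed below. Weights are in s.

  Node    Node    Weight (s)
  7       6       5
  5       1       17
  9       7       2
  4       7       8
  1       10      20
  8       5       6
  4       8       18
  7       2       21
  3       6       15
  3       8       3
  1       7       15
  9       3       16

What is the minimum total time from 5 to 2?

48 s

Shortest distances from 5:
5: 0
8: 6  (via 5)
3: 9  (via 8)
1: 17  (via 5)
4: 24  (via 8)
6: 24  (via 3)
9: 25  (via 3)
7: 27  (via 9)
10: 37  (via 1)
2: 48  (via 7)
Shortest route: 5 → 8 → 3 → 9 → 7 → 2 = 48 s.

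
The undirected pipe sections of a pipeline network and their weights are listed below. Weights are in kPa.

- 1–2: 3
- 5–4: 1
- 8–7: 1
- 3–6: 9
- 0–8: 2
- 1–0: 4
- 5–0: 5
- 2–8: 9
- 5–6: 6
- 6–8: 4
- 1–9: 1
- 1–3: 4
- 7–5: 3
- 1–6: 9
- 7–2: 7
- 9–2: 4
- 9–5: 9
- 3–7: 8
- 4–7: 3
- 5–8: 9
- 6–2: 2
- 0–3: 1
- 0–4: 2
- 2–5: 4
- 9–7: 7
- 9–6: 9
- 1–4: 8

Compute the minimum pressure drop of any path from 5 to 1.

7 kPa

Candidate routes:
5 - 4 - 0 - 1: 1+2+4 = 7
5 - 4 - 0 - 3 - 1: 1+2+1+4 = 8
The minimum is 7 kPa via 5 - 4 - 0 - 1.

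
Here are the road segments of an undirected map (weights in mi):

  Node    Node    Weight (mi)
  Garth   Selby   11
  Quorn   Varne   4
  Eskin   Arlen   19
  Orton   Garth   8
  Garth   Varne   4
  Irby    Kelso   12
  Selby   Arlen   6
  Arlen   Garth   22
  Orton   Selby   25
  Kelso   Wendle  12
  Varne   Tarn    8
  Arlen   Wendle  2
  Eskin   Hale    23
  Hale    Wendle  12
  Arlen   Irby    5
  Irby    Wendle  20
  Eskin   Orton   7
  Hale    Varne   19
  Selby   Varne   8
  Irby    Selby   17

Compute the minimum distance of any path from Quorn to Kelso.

Enumerating some paths:
Quorn → Varne → Selby → Arlen → Irby → Kelso: 4+8+6+5+12 = 35
Quorn → Varne → Selby → Arlen → Wendle → Kelso: 4+8+6+2+12 = 32
Cheapest is Quorn → Varne → Selby → Arlen → Wendle → Kelso at 32 mi.

32 mi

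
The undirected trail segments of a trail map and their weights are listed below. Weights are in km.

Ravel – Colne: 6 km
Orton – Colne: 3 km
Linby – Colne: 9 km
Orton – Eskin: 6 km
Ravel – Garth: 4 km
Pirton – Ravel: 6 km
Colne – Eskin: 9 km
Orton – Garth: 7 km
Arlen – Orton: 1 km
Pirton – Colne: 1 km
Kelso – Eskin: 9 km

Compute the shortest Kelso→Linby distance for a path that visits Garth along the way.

Best Kelso to Garth: Kelso → Eskin → Orton → Garth costing 22
Shortest Garth→Linby: Garth → Ravel → Colne → Linby = 19
Total via Garth: 22 + 19 = 41 km.

41 km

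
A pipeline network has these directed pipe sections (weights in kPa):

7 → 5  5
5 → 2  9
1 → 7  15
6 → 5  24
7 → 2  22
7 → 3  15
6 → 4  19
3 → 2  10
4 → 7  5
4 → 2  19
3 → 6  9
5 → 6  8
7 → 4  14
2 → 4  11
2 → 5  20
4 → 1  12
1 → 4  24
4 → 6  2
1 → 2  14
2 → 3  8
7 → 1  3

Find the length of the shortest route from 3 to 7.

26 kPa

Candidate routes:
3–6–4–7: 9+19+5 = 33
3–2–4–7: 10+11+5 = 26
3–2–4–1–7: 10+11+12+15 = 48
The minimum is 26 kPa via 3–2–4–7.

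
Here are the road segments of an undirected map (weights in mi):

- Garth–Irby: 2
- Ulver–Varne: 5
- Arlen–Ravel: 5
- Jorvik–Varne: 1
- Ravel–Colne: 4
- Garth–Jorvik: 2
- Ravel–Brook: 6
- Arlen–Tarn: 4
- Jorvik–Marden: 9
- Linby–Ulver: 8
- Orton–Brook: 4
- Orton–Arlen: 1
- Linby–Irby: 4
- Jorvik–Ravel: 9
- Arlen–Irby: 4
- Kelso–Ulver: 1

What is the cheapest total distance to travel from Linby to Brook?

Enumerating some paths:
Linby → Irby → Arlen → Orton → Brook: 4+4+1+4 = 13
Linby → Irby → Arlen → Ravel → Brook: 4+4+5+6 = 19
The minimum is 13 mi via Linby → Irby → Arlen → Orton → Brook.

13 mi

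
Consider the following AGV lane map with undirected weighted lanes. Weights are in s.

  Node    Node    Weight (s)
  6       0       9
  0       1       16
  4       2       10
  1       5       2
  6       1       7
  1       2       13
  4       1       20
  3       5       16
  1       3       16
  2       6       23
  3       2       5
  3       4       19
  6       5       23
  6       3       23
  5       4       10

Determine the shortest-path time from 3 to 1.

16 s

Candidate routes:
3 - 2 - 1: 5+13 = 18
3 - 1: 16 = 16
3 - 5 - 1: 16+2 = 18
The minimum is 16 s via 3 - 1.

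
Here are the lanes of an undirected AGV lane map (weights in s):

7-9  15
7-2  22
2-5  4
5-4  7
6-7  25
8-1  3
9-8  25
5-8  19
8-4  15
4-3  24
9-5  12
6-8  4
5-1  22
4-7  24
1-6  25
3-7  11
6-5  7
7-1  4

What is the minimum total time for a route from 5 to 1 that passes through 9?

31 s

Best 5 to 9: 5–9 costing 12
Shortest 9→1: 9–7–1 = 19
Total via 9: 12 + 19 = 31 s.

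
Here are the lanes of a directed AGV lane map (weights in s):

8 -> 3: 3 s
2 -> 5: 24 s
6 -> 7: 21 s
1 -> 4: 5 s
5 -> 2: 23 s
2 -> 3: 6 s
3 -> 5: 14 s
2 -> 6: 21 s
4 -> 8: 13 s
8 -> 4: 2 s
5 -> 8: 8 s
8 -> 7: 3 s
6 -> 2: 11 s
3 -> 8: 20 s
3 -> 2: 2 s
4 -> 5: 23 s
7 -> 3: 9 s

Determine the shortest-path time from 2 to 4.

28 s

Candidate routes:
2 - 3 - 8 - 4: 6+20+2 = 28
2 - 3 - 5 - 8 - 4: 6+14+8+2 = 30
The minimum is 28 s via 2 - 3 - 8 - 4.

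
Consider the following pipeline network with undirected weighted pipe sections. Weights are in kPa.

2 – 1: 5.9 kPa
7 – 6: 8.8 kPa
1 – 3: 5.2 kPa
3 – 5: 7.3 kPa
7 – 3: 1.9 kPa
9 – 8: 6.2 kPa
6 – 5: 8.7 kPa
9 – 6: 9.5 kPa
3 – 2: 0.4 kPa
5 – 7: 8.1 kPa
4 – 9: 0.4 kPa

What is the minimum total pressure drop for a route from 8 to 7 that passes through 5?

32.5 kPa

Best 8 to 5: 8–9–6–5 costing 24.4
Shortest 5→7: 5–7 = 8.1
Total via 5: 24.4 + 8.1 = 32.5 kPa.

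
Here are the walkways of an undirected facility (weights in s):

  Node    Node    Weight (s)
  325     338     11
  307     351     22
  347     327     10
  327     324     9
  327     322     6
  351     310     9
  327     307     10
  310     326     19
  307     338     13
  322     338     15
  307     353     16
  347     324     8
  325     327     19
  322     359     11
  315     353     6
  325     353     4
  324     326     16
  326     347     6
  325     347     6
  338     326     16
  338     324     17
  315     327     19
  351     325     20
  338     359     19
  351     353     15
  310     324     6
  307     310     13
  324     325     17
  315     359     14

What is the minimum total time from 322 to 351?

30 s

Running Dijkstra from 322:
322: 0
327: 6  (via 322)
359: 11  (via 322)
324: 15  (via 327)
338: 15  (via 322)
347: 16  (via 327)
307: 16  (via 327)
310: 21  (via 324)
325: 22  (via 347)
326: 22  (via 347)
315: 25  (via 327)
353: 26  (via 325)
351: 30  (via 310)
Shortest route: 322–327–324–310–351 = 30 s.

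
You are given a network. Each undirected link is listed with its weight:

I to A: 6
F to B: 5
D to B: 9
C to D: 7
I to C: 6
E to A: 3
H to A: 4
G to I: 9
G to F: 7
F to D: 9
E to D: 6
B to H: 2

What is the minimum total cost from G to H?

Candidate routes:
G–F–B–H: 7+5+2 = 14
G–I–A–H: 9+6+4 = 19
G–F–D–B–H: 7+9+9+2 = 27
Cheapest is G–F–B–H at 14.

14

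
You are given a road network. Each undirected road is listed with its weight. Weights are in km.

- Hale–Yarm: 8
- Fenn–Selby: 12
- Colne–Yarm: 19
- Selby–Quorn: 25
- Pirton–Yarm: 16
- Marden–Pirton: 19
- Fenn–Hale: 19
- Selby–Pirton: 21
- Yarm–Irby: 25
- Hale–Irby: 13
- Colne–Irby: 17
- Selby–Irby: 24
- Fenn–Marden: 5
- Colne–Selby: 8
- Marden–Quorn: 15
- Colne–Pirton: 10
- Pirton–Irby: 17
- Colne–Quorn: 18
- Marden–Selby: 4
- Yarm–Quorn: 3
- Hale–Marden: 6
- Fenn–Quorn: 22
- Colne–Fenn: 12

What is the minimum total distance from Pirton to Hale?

24 km

Candidate routes:
Pirton - Yarm - Hale: 16+8 = 24
Pirton - Marden - Hale: 19+6 = 25
Pirton - Colne - Selby - Marden - Hale: 10+8+4+6 = 28
The minimum is 24 km via Pirton - Yarm - Hale.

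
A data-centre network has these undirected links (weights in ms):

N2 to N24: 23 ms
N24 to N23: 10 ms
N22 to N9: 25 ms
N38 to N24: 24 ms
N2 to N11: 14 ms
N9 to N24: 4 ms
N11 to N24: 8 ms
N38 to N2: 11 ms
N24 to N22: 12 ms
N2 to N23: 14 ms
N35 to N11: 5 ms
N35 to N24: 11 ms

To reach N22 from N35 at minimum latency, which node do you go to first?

N24

Compare a few routes:
N35 - N24 - N9 - N22: 11+4+25 = 40
N35 - N11 - N24 - N22: 5+8+12 = 25
N35 - N24 - N22: 11+12 = 23
Cheapest is N35 - N24 - N22 at 23 ms.
So from N35 the first move is to N24.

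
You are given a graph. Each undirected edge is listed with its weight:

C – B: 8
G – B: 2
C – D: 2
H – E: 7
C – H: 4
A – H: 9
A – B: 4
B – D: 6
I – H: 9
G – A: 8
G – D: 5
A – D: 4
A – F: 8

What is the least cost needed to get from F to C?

14

Candidate routes:
F–A–D–C: 8+4+2 = 14
F–A–B–C: 8+4+8 = 20
F–A–B–D–C: 8+4+6+2 = 20
The minimum is 14 via F–A–D–C.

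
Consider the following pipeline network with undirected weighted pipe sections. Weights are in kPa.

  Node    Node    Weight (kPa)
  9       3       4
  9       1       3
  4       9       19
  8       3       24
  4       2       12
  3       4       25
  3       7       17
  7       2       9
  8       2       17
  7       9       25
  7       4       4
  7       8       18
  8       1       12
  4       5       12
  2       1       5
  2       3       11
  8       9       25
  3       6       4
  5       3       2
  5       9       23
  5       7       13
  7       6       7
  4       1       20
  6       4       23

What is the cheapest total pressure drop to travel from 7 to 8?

18 kPa

Running Dijkstra from 7:
7: 0
4: 4  (via 7)
6: 7  (via 7)
2: 9  (via 7)
3: 11  (via 6)
5: 13  (via 7)
1: 14  (via 2)
9: 15  (via 3)
8: 18  (via 7)
Shortest route: 7–8 = 18 kPa.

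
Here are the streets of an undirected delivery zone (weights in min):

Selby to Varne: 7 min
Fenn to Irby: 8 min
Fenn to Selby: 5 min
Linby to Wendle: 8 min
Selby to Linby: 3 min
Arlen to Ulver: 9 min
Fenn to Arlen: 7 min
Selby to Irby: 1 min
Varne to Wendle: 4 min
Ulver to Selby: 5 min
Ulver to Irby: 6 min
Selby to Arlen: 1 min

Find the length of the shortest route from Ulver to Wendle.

16 min

Candidate routes:
Ulver - Selby - Linby - Wendle: 5+3+8 = 16
Ulver - Irby - Selby - Varne - Wendle: 6+1+7+4 = 18
The minimum is 16 min via Ulver - Selby - Linby - Wendle.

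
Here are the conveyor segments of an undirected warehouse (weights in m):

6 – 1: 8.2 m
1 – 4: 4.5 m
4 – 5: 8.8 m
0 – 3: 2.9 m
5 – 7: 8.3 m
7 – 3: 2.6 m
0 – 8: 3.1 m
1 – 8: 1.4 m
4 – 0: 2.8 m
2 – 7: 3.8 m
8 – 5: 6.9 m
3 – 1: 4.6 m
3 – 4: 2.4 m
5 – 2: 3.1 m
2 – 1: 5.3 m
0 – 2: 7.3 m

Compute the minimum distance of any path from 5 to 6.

Enumerating some paths:
5 → 4 → 1 → 6: 8.8+4.5+8.2 = 21.5
5 → 8 → 1 → 6: 6.9+1.4+8.2 = 16.5
5 → 2 → 1 → 6: 3.1+5.3+8.2 = 16.6
Cheapest is 5 → 8 → 1 → 6 at 16.5 m.

16.5 m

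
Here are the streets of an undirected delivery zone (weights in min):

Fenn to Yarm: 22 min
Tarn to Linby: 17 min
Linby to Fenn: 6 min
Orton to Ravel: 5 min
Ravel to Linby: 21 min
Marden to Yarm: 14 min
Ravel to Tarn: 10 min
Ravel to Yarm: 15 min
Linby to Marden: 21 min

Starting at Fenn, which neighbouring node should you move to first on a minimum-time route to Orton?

Linby

Compare a few routes:
Fenn - Linby - Marden - Yarm - Ravel - Orton: 6+21+14+15+5 = 61
Fenn - Yarm - Ravel - Orton: 22+15+5 = 42
Fenn - Linby - Ravel - Orton: 6+21+5 = 32
Fenn - Linby - Tarn - Ravel - Orton: 6+17+10+5 = 38
Cheapest is Fenn - Linby - Ravel - Orton at 32 min.
So from Fenn the first move is to Linby.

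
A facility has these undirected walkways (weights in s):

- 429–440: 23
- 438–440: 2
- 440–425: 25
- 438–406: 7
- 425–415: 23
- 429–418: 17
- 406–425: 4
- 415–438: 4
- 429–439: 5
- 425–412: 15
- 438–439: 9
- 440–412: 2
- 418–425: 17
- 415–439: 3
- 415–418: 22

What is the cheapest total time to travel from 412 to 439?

Compare a few routes:
412 → 440 → 438 → 415 → 439: 2+2+4+3 = 11
412 → 440 → 438 → 439: 2+2+9 = 13
The minimum is 11 s via 412 → 440 → 438 → 415 → 439.

11 s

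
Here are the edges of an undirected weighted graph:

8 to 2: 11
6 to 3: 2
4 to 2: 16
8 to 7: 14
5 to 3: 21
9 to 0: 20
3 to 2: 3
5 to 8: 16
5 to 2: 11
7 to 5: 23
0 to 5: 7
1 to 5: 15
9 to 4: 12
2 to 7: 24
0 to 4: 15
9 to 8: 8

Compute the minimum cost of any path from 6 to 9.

24

Shortest distances from 6:
6: 0
3: 2  (via 6)
2: 5  (via 3)
5: 16  (via 2)
8: 16  (via 2)
4: 21  (via 2)
0: 23  (via 5)
9: 24  (via 8)
Shortest route: 6–3–2–8–9 = 24.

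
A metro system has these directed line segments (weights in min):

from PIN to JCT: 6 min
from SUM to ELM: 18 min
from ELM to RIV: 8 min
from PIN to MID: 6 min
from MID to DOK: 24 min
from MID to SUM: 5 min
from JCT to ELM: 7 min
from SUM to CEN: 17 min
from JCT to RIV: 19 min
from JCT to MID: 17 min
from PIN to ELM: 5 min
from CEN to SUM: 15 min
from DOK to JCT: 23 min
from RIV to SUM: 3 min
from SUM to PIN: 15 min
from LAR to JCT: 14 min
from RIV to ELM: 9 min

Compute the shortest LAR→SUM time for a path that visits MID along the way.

36 min

Shortest LAR→MID: LAR → JCT → MID = 31
Best MID to SUM: MID → SUM costing 5
Total via MID: 31 + 5 = 36 min.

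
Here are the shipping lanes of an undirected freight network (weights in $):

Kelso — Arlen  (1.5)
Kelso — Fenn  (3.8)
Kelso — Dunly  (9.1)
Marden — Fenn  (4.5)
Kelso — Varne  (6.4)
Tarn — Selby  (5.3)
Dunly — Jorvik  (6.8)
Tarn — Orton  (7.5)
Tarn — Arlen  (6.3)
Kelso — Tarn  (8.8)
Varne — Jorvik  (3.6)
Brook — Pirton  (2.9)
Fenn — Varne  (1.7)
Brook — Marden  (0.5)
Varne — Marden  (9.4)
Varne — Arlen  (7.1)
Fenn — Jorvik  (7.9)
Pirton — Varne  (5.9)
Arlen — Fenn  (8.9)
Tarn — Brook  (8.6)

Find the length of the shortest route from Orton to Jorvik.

$24.4

Candidate routes:
Orton - Tarn - Arlen - Kelso - Fenn - Varne - Jorvik: 7.5+6.3+1.5+3.8+1.7+3.6 = 24.4
Orton - Tarn - Arlen - Kelso - Varne - Jorvik: 7.5+6.3+1.5+6.4+3.6 = 25.3
Orton - Tarn - Arlen - Varne - Jorvik: 7.5+6.3+7.1+3.6 = 24.5
Orton - Tarn - Kelso - Fenn - Varne - Jorvik: 7.5+8.8+3.8+1.7+3.6 = 25.4
Cheapest is Orton - Tarn - Arlen - Kelso - Fenn - Varne - Jorvik at $24.4.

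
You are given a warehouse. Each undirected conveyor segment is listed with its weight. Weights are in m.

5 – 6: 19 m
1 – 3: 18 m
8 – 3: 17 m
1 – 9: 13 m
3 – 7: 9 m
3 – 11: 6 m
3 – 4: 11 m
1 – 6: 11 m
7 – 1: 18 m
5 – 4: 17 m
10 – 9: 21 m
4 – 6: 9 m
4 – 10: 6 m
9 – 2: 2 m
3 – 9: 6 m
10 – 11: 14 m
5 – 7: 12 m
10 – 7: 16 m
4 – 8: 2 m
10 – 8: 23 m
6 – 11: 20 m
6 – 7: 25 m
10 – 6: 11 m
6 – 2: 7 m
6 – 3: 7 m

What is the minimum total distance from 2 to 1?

Enumerating some paths:
2 → 9 → 1: 2+13 = 15
2 → 6 → 1: 7+11 = 18
Cheapest is 2 → 9 → 1 at 15 m.

15 m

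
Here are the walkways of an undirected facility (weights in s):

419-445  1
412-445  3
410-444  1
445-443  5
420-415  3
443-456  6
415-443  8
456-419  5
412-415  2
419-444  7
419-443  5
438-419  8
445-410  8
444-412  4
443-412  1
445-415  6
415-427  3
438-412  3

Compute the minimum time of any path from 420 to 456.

Candidate routes:
420–415–412–445–419–456: 3+2+3+1+5 = 14
420–415–412–443–456: 3+2+1+6 = 12
The minimum is 12 s via 420–415–412–443–456.

12 s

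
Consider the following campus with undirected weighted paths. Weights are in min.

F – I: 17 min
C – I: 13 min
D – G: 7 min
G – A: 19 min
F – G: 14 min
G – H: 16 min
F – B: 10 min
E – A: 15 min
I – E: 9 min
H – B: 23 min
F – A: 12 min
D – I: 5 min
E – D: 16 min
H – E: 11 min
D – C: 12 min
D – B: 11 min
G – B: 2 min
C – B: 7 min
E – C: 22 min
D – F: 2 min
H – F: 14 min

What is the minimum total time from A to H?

Compare a few routes:
A → G → H: 19+16 = 35
A → F → H: 12+14 = 26
A → F → D → G → H: 12+2+7+16 = 37
The minimum is 26 min via A → F → H.

26 min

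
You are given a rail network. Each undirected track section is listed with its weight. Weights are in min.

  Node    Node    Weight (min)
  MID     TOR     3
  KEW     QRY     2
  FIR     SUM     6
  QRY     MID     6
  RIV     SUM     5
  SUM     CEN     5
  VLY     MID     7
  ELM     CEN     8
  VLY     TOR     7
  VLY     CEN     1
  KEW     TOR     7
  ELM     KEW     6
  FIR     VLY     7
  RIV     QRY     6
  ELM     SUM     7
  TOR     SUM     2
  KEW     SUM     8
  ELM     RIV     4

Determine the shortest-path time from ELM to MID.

12 min

Enumerating some paths:
ELM–KEW–QRY–MID: 6+2+6 = 14
ELM–SUM–TOR–MID: 7+2+3 = 12
ELM–RIV–SUM–TOR–MID: 4+5+2+3 = 14
Cheapest is ELM–SUM–TOR–MID at 12 min.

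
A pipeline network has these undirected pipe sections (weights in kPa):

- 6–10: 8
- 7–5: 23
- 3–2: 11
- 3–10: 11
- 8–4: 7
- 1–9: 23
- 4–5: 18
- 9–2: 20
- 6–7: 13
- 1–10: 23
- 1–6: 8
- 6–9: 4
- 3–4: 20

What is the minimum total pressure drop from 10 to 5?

Candidate routes:
10–6–7–5: 8+13+23 = 44
10–1–6–7–5: 23+8+13+23 = 67
10–3–4–5: 11+20+18 = 49
10–6–9–2–3–4–5: 8+4+20+11+20+18 = 81
The minimum is 44 kPa via 10–6–7–5.

44 kPa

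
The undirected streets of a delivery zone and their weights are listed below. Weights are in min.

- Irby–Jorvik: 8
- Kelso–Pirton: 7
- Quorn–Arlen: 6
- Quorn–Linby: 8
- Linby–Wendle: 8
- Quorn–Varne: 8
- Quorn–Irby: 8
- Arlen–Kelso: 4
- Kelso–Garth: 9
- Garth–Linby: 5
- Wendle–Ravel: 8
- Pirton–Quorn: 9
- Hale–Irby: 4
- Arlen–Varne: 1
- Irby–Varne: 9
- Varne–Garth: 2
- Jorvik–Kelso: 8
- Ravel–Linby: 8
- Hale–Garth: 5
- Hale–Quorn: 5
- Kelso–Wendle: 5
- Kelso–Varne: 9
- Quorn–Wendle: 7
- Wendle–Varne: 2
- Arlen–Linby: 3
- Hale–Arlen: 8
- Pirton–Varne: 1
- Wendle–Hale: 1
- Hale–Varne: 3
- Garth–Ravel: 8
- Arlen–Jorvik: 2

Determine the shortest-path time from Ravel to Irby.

13 min

Compare a few routes:
Ravel–Garth–Varne–Hale–Irby: 8+2+3+4 = 17
Ravel–Garth–Hale–Irby: 8+5+4 = 17
Ravel–Wendle–Hale–Irby: 8+1+4 = 13
Ravel–Garth–Varne–Wendle–Hale–Irby: 8+2+2+1+4 = 17
Cheapest is Ravel–Wendle–Hale–Irby at 13 min.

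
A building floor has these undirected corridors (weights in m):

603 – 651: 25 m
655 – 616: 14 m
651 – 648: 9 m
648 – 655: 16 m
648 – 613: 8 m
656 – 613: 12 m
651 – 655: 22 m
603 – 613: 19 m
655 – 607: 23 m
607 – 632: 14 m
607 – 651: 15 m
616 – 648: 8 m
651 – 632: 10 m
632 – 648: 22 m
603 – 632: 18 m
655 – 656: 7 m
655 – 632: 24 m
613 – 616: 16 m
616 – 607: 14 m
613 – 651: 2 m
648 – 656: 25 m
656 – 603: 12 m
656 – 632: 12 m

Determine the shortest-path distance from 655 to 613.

Compare a few routes:
655–651–613: 22+2 = 24
655–656–613: 7+12 = 19
655–648–613: 16+8 = 24
The minimum is 19 m via 655–656–613.

19 m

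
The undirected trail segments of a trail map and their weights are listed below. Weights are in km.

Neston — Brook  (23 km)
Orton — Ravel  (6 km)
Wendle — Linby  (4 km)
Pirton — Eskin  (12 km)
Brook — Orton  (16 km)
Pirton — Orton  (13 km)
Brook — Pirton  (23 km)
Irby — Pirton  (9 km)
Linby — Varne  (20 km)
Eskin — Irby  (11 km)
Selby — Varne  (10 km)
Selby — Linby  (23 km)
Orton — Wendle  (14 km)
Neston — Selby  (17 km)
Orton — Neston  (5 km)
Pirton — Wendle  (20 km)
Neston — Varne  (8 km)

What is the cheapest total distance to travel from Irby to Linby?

Running Dijkstra from Irby:
Irby: 0
Pirton: 9  (via Irby)
Eskin: 11  (via Irby)
Orton: 22  (via Pirton)
Neston: 27  (via Orton)
Ravel: 28  (via Orton)
Wendle: 29  (via Pirton)
Brook: 32  (via Pirton)
Linby: 33  (via Wendle)
Shortest route: Irby–Pirton–Wendle–Linby = 33 km.

33 km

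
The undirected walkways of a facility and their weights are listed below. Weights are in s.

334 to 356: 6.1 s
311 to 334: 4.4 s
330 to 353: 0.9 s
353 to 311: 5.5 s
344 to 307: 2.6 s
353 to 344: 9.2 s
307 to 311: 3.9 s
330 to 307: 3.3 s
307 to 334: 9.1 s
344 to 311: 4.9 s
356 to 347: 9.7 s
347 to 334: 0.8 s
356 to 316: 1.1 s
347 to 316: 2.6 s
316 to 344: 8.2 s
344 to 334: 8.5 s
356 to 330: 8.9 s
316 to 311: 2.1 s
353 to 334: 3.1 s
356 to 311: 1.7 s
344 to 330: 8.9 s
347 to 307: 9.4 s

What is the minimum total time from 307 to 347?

8.1 s

Settle nodes by increasing distance from 307:
307: 0
344: 2.6  (via 307)
330: 3.3  (via 307)
311: 3.9  (via 307)
353: 4.2  (via 330)
356: 5.6  (via 311)
316: 6  (via 311)
334: 7.3  (via 353)
347: 8.1  (via 334)
Shortest route: 307 → 330 → 353 → 334 → 347 = 8.1 s.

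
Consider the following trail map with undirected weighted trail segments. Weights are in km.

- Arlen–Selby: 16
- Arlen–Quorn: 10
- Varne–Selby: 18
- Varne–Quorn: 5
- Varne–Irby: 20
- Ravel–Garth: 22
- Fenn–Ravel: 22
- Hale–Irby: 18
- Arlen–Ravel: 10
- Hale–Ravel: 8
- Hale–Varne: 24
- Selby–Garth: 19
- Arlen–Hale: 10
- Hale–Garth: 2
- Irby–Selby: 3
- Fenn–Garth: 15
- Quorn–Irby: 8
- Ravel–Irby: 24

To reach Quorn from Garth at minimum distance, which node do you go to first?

Candidate routes:
Garth–Hale–Arlen–Quorn: 2+10+10 = 22
Garth–Selby–Irby–Quorn: 19+3+8 = 30
Garth–Hale–Irby–Quorn: 2+18+8 = 28
Garth–Hale–Ravel–Arlen–Quorn: 2+8+10+10 = 30
Cheapest is Garth–Hale–Arlen–Quorn at 22 km.
So from Garth the first move is to Hale.

Hale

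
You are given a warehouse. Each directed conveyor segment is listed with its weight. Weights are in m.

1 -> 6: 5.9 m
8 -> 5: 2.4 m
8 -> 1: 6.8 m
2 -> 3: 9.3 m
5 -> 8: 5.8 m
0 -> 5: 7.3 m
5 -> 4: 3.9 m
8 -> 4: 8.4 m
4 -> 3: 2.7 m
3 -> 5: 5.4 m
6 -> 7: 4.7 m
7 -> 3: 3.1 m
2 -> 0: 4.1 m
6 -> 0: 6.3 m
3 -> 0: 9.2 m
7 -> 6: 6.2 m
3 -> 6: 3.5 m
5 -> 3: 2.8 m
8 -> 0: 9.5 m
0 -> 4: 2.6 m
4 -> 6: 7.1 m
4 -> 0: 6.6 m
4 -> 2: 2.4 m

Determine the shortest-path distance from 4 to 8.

Compare a few routes:
4 - 2 - 0 - 5 - 8: 2.4+4.1+7.3+5.8 = 19.6
4 - 3 - 5 - 8: 2.7+5.4+5.8 = 13.9
Cheapest is 4 - 3 - 5 - 8 at 13.9 m.

13.9 m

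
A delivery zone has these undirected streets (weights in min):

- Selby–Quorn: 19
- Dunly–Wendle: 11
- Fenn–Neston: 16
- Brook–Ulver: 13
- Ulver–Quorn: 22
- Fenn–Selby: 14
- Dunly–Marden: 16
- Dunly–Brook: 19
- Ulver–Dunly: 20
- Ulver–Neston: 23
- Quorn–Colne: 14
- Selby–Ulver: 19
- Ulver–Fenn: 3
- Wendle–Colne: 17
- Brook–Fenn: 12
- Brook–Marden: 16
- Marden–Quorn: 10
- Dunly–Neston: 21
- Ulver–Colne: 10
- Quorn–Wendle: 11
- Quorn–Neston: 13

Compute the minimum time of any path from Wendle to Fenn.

30 min

Running Dijkstra from Wendle:
Wendle: 0
Quorn: 11  (via Wendle)
Dunly: 11  (via Wendle)
Colne: 17  (via Wendle)
Marden: 21  (via Quorn)
Neston: 24  (via Quorn)
Ulver: 27  (via Colne)
Fenn: 30  (via Ulver)
Shortest route: Wendle–Colne–Ulver–Fenn = 30 min.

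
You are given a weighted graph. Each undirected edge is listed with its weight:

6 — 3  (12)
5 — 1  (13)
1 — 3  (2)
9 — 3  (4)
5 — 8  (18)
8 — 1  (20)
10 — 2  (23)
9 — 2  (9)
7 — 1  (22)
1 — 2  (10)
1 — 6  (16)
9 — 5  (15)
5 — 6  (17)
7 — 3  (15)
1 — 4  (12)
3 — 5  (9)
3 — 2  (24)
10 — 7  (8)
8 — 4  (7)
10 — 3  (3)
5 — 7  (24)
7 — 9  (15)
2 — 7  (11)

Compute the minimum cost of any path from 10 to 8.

24

Shortest distances from 10:
10: 0
3: 3  (via 10)
1: 5  (via 3)
9: 7  (via 3)
7: 8  (via 10)
5: 12  (via 3)
2: 15  (via 1)
6: 15  (via 3)
4: 17  (via 1)
8: 24  (via 4)
Shortest route: 10 → 3 → 1 → 4 → 8 = 24.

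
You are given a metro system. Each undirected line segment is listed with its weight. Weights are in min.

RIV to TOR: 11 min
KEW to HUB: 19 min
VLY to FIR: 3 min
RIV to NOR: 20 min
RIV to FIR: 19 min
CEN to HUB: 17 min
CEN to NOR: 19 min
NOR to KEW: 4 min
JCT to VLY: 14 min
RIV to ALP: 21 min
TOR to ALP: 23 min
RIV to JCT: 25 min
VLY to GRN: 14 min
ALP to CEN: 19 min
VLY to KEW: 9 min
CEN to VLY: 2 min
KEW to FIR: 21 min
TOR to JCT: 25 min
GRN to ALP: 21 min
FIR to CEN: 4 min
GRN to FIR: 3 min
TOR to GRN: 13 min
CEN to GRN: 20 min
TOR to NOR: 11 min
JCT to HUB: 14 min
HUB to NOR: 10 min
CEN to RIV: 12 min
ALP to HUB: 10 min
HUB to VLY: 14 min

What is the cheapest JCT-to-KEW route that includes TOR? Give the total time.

Best JCT to TOR: JCT–TOR costing 25
Shortest TOR→KEW: TOR–NOR–KEW = 15
Total via TOR: 25 + 15 = 40 min.

40 min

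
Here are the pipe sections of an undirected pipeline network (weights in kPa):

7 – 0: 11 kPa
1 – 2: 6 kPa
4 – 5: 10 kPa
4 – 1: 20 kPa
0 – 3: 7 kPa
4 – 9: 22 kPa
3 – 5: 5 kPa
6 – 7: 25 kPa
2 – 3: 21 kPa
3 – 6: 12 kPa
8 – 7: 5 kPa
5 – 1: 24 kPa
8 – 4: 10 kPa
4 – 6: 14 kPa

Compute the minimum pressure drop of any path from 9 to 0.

44 kPa

Enumerating some paths:
9–4–8–7–0: 22+10+5+11 = 48
9–4–6–3–0: 22+14+12+7 = 55
9–4–5–3–0: 22+10+5+7 = 44
9–4–6–7–0: 22+14+25+11 = 72
The minimum is 44 kPa via 9–4–5–3–0.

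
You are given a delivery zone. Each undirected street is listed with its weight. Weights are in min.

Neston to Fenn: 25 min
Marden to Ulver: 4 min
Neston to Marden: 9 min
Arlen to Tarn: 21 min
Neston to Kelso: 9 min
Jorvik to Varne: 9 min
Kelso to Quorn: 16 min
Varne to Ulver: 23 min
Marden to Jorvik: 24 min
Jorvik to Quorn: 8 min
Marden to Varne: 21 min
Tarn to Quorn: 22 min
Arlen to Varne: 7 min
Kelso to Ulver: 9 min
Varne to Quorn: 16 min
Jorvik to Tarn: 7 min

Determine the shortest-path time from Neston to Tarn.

40 min

Shortest distances from Neston:
Neston: 0
Kelso: 9  (via Neston)
Marden: 9  (via Neston)
Ulver: 13  (via Marden)
Quorn: 25  (via Kelso)
Fenn: 25  (via Neston)
Varne: 30  (via Marden)
Jorvik: 33  (via Marden)
Arlen: 37  (via Varne)
Tarn: 40  (via Jorvik)
Shortest route: Neston–Marden–Jorvik–Tarn = 40 min.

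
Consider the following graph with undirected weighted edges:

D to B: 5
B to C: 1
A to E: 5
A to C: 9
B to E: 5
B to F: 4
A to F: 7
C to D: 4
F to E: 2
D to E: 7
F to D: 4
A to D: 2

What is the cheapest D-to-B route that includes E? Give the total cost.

11

Shortest D→E: D → F → E = 6
Best E to B: E → B costing 5
Total via E: 6 + 5 = 11.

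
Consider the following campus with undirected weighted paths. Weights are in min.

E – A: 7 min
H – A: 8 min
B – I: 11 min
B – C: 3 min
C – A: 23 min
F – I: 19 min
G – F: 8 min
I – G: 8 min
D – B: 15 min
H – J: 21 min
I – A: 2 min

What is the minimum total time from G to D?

34 min

Shortest distances from G:
G: 0
F: 8  (via G)
I: 8  (via G)
A: 10  (via I)
E: 17  (via A)
H: 18  (via A)
B: 19  (via I)
C: 22  (via B)
D: 34  (via B)
Shortest route: G → I → B → D = 34 min.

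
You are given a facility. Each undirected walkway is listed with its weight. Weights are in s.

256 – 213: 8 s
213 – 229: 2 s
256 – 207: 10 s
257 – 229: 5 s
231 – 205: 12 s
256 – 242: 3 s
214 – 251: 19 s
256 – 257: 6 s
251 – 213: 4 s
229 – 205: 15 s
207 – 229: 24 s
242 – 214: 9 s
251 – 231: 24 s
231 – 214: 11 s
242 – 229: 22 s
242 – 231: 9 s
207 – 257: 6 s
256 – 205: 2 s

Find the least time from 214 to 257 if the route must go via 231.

Best 214 to 231: 214–231 costing 11
Shortest 231→257: 231–242–256–257 = 18
Total via 231: 11 + 18 = 29 s.

29 s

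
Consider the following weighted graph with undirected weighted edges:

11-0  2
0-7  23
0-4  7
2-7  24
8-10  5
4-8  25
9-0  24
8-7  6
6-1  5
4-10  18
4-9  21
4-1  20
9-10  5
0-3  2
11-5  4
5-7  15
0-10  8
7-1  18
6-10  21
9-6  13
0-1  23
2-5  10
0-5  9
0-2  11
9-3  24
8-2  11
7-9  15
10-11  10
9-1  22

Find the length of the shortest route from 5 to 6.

32

Compare a few routes:
5 → 11 → 10 → 9 → 6: 4+10+5+13 = 32
5 → 11 → 0 → 1 → 6: 4+2+23+5 = 34
5 → 11 → 10 → 6: 4+10+21 = 35
5 → 11 → 0 → 10 → 6: 4+2+8+21 = 35
The minimum is 32 via 5 → 11 → 10 → 9 → 6.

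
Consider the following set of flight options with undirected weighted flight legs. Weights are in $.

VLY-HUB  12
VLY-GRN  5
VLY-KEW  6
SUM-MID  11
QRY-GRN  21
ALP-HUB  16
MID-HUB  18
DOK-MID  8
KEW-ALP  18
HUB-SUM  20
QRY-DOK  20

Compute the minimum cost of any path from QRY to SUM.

Shortest distances from QRY:
QRY: 0
DOK: 20  (via QRY)
GRN: 21  (via QRY)
VLY: 26  (via GRN)
MID: 28  (via DOK)
KEW: 32  (via VLY)
HUB: 38  (via VLY)
SUM: 39  (via MID)
Shortest route: QRY → DOK → MID → SUM = $39.

$39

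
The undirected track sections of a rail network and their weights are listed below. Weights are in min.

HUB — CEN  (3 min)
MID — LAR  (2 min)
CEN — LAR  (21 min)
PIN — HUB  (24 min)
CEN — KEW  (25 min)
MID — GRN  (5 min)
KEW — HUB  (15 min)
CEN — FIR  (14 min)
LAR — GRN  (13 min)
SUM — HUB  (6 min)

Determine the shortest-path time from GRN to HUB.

Shortest distances from GRN:
GRN: 0
MID: 5  (via GRN)
LAR: 7  (via MID)
CEN: 28  (via LAR)
HUB: 31  (via CEN)
Shortest route: GRN → MID → LAR → CEN → HUB = 31 min.

31 min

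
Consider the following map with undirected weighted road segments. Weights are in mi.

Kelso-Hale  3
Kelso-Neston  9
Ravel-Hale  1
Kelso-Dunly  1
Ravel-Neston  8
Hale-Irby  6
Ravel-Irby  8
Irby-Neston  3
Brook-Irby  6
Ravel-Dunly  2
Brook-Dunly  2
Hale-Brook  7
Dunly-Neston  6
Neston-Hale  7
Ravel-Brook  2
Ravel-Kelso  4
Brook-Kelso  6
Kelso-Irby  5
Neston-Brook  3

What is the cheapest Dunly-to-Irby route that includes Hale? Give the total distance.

9 mi

Best Dunly to Hale: Dunly → Ravel → Hale costing 3
Shortest Hale→Irby: Hale → Irby = 6
Total via Hale: 3 + 6 = 9 mi.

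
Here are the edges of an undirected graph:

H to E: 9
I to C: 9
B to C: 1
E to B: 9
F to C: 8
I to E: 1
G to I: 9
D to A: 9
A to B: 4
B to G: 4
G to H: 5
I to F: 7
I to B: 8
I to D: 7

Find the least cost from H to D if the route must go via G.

Best H to G: H–G costing 5
Best G to D: G–I–D costing 16
Total via G: 5 + 16 = 21.

21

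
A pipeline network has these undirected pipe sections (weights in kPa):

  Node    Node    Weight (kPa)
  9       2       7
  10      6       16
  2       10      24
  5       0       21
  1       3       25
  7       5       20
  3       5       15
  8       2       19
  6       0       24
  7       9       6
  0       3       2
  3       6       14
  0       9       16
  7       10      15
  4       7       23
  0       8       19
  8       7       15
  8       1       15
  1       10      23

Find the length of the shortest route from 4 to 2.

Shortest distances from 4:
4: 0
7: 23  (via 4)
9: 29  (via 7)
2: 36  (via 9)
Shortest route: 4–7–9–2 = 36 kPa.

36 kPa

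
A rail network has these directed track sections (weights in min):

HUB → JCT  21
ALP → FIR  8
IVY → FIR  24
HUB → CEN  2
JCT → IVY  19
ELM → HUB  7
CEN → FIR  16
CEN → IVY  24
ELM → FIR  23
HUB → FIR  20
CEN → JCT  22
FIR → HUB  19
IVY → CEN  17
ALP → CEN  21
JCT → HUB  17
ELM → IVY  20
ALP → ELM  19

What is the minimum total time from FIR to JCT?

40 min

Shortest distances from FIR:
FIR: 0
HUB: 19  (via FIR)
CEN: 21  (via HUB)
JCT: 40  (via HUB)
Shortest route: FIR–HUB–JCT = 40 min.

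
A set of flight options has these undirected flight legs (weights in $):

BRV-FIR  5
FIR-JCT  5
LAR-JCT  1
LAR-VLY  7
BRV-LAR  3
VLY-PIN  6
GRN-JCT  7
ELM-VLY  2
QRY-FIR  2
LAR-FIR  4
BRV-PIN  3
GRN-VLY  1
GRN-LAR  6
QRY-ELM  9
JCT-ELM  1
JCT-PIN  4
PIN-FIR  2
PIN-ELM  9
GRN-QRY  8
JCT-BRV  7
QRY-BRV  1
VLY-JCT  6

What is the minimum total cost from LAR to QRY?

$4

Candidate routes:
LAR–FIR–QRY: 4+2 = 6
LAR–BRV–QRY: 3+1 = 4
LAR–JCT–FIR–QRY: 1+5+2 = 8
The minimum is $4 via LAR–BRV–QRY.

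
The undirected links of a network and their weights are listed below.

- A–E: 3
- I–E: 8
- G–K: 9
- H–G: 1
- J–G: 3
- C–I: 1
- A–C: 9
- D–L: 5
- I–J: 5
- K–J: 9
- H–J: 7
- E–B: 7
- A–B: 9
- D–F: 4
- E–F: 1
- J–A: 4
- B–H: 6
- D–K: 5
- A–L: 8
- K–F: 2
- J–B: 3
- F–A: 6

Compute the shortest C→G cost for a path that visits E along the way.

19

Best C to E: C–I–E costing 9
Best E to G: E–A–J–G costing 10
Total via E: 9 + 10 = 19.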